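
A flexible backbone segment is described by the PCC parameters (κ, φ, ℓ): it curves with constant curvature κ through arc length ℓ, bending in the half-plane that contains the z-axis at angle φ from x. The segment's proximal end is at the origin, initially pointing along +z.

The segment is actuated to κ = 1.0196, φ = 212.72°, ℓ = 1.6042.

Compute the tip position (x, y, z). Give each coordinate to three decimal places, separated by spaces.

θ = κ·ℓ = 1.0196 × 1.6042 = 1.63564 rad
ρ = (1 − cos θ)/κ = (1 − -0.06480)/1.0196 = 1.04433
z = sin θ / κ = 0.99790/1.0196 = 0.97872
x = ρ cos φ = 1.04433 × cos(212.72°) = -0.87862
y = ρ sin φ = 1.04433 × sin(212.72°) = -0.56450

-0.879 -0.564 0.979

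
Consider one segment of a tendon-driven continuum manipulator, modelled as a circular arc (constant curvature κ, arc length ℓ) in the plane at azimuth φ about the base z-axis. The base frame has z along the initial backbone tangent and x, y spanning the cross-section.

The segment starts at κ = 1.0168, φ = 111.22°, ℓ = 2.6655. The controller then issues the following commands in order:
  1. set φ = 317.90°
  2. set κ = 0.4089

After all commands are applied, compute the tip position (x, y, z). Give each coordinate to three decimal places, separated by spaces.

initial: κ=1.0168, φ=111.22°, ℓ=2.6655
cmd 1: set φ=317.90° → (κ,φ,ℓ)=(1.0168,317.90°,2.6655) → tip=(1.3926,-1.2583,0.4112)
cmd 2: set κ=0.4089 → (κ,φ,ℓ)=(0.4089,317.90°,2.6655) → tip=(0.9752,-0.8812,2.1682)

0.975 -0.881 2.168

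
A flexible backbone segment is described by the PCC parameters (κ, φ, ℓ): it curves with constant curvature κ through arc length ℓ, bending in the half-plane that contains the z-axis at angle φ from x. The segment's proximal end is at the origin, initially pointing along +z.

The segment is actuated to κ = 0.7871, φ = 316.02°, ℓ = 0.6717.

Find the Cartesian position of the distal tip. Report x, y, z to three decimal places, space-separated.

0.125 -0.120 0.641

θ = κ·ℓ = 0.7871 × 0.6717 = 0.52870 rad
ρ = (1 − cos θ)/κ = (1 − 0.86347)/0.7871 = 0.17346
z = sin θ / κ = 0.50441/0.7871 = 0.64084
x = ρ cos φ = 0.17346 × cos(316.02°) = 0.12482
y = ρ sin φ = 0.17346 × sin(316.02°) = -0.12046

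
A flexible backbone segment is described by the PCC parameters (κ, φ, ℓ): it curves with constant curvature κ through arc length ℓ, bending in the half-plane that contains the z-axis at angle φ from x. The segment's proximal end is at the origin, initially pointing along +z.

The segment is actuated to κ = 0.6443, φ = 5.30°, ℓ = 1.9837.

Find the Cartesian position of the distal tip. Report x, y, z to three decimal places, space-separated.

1.100 0.102 1.486

θ = κ·ℓ = 0.6443 × 1.9837 = 1.27810 rad
ρ = (1 − cos θ)/κ = (1 − 0.28854)/0.6443 = 1.10424
z = sin θ / κ = 0.95747/0.6443 = 1.48606
x = ρ cos φ = 1.10424 × cos(5.30°) = 1.09952
y = ρ sin φ = 1.10424 × sin(5.30°) = 0.10200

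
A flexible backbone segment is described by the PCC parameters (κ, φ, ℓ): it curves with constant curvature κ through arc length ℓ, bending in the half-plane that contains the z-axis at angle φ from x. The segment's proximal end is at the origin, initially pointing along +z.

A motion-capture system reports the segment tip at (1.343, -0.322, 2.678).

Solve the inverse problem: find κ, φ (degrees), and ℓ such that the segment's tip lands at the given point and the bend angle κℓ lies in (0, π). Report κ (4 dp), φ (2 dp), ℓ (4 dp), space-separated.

ρ = √(x²+y²) = √(1.343² + -0.322²) = 1.38106
φ = atan2(y, x) mod 360° = atan2(-0.322, 1.343) = 346.5172°
|p|² = ρ² + z² = 1.38106² + 2.678² = 9.07902
κ = 2ρ / |p|² = 2×1.38106 / 9.07902 = 0.30423
θ = 2·atan2(ρ, z) = 2·atan2(1.38106, 2.678) = 0.95227 rad
ℓ = θ/κ = 0.95227/0.30423 = 3.13007

0.3042 346.52 3.1301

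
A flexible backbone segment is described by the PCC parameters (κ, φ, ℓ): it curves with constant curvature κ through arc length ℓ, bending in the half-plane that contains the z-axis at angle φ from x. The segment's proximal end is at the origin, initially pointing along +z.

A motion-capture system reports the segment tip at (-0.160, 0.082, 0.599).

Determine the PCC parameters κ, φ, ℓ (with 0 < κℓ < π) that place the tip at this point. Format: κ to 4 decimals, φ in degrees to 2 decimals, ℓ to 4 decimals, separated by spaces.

ρ = √(x²+y²) = √(-0.160² + 0.082²) = 0.17979
φ = atan2(y, x) mod 360° = atan2(0.082, -0.160) = 152.8649°
|p|² = ρ² + z² = 0.17979² + 0.599² = 0.39113
κ = 2ρ / |p|² = 2×0.17979 / 0.39113 = 0.91934
θ = 2·atan2(ρ, z) = 2·atan2(0.17979, 0.599) = 0.58319 rad
ℓ = θ/κ = 0.58319/0.91934 = 0.63435

0.9193 152.86 0.6344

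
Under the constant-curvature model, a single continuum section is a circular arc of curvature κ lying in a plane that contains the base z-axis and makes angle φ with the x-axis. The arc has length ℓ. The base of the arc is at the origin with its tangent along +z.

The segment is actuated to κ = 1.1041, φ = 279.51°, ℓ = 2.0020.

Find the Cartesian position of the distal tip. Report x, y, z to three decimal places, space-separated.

0.239 -1.426 0.727

θ = κ·ℓ = 1.1041 × 2.0020 = 2.21041 rad
ρ = (1 − cos θ)/κ = (1 − -0.59688)/1.1041 = 1.44632
z = sin θ / κ = 0.80233/1.1041 = 0.72668
x = ρ cos φ = 1.44632 × cos(279.51°) = 0.23896
y = ρ sin φ = 1.44632 × sin(279.51°) = -1.42644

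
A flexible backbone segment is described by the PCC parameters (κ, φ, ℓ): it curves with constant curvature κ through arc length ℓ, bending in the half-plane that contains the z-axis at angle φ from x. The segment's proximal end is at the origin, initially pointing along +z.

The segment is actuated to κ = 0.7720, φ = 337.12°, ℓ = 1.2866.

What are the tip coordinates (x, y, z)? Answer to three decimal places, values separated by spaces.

θ = κ·ℓ = 0.7720 × 1.2866 = 0.99326 rad
ρ = (1 − cos θ)/κ = (1 − 0.54597)/0.7720 = 0.58813
z = sin θ / κ = 0.83781/0.7720 = 1.08524
x = ρ cos φ = 0.58813 × cos(337.12°) = 0.54185
y = ρ sin φ = 0.58813 × sin(337.12°) = -0.22867

0.542 -0.229 1.085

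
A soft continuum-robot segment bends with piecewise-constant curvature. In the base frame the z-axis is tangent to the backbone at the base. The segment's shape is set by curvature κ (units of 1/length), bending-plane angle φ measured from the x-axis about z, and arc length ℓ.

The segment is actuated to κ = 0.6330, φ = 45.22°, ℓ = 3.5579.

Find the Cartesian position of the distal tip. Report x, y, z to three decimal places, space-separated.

θ = κ·ℓ = 0.6330 × 3.5579 = 2.25215 rad
ρ = (1 − cos θ)/κ = (1 − -0.62985)/0.6330 = 2.57480
z = sin θ / κ = 0.77672/0.6330 = 1.22705
x = ρ cos φ = 2.57480 × cos(45.22°) = 1.81365
y = ρ sin φ = 2.57480 × sin(45.22°) = 1.82763

1.814 1.828 1.227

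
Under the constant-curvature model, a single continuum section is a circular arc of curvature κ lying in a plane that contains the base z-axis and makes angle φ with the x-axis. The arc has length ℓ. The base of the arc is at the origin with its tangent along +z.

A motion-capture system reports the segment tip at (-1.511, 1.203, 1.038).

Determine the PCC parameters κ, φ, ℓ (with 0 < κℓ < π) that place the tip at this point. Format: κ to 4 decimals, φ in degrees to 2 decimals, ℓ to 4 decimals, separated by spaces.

ρ = √(x²+y²) = √(-1.511² + 1.203²) = 1.93141
φ = atan2(y, x) mod 360° = atan2(1.203, -1.511) = 141.4745°
|p|² = ρ² + z² = 1.93141² + 1.038² = 4.80777
κ = 2ρ / |p|² = 2×1.93141 / 4.80777 = 0.80345
θ = 2·atan2(ρ, z) = 2·atan2(1.93141, 1.038) = 2.15531 rad
ℓ = θ/κ = 2.15531/0.80345 = 2.68256

0.8035 141.47 2.6826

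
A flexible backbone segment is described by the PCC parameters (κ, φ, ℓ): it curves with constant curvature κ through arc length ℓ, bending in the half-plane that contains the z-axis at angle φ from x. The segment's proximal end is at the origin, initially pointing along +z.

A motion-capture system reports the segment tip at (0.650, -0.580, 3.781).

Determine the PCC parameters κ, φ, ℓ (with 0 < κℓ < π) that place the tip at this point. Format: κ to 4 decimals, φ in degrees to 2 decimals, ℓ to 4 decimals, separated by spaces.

0.1157 318.26 3.9134

ρ = √(x²+y²) = √(0.650² + -0.580²) = 0.87115
φ = atan2(y, x) mod 360° = atan2(-0.580, 0.650) = 318.2572°
|p|² = ρ² + z² = 0.87115² + 3.781² = 15.05486
κ = 2ρ / |p|² = 2×0.87115 / 15.05486 = 0.11573
θ = 2·atan2(ρ, z) = 2·atan2(0.87115, 3.781) = 0.45290 rad
ℓ = θ/κ = 0.45290/0.11573 = 3.91342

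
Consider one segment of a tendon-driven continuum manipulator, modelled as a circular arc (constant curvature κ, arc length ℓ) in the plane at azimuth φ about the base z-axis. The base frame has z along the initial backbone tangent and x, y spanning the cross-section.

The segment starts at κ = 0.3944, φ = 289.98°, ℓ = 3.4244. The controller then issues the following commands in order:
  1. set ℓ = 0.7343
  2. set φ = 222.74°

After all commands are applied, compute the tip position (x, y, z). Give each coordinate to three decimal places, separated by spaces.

initial: κ=0.3944, φ=289.98°, ℓ=3.4244
cmd 1: set ℓ=0.7343 → (κ,φ,ℓ)=(0.3944,289.98°,0.7343) → tip=(0.0361,-0.0992,0.7241)
cmd 2: set φ=222.74° → (κ,φ,ℓ)=(0.3944,222.74°,0.7343) → tip=(-0.0775,-0.0717,0.7241)

-0.078 -0.072 0.724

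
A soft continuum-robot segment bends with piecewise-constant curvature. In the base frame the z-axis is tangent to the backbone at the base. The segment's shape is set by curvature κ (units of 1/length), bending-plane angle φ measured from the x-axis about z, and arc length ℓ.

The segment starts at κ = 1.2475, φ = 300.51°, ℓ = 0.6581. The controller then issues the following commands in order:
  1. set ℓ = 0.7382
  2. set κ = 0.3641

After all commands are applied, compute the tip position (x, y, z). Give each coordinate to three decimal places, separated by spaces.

initial: κ=1.2475, φ=300.51°, ℓ=0.6581
cmd 1: set ℓ=0.7382 → (κ,φ,ℓ)=(1.2475,300.51°,0.7382) → tip=(0.1607,-0.2727,0.6382)
cmd 2: set κ=0.3641 → (κ,φ,ℓ)=(0.3641,300.51°,0.7382) → tip=(0.0501,-0.0850,0.7293)

0.050 -0.085 0.729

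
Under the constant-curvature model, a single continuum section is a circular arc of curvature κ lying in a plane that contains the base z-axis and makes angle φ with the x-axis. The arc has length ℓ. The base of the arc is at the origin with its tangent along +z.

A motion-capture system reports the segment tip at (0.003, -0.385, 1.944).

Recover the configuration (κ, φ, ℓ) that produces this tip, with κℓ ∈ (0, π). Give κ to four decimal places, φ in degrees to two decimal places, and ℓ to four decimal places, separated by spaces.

ρ = √(x²+y²) = √(0.003² + -0.385²) = 0.38501
φ = atan2(y, x) mod 360° = atan2(-0.385, 0.003) = 270.4465°
|p|² = ρ² + z² = 0.38501² + 1.944² = 3.92737
κ = 2ρ / |p|² = 2×0.38501 / 3.92737 = 0.19607
θ = 2·atan2(ρ, z) = 2·atan2(0.38501, 1.944) = 0.39104 rad
ℓ = θ/κ = 0.39104/0.19607 = 1.99444

0.1961 270.45 1.9944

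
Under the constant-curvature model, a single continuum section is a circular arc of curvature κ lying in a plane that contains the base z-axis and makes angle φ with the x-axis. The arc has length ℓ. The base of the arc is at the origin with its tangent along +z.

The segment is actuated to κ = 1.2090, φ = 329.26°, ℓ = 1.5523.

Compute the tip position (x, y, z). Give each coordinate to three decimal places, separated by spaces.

0.925 -0.550 0.789

θ = κ·ℓ = 1.2090 × 1.5523 = 1.87673 rad
ρ = (1 − cos θ)/κ = (1 − -0.30118)/1.2090 = 1.07625
z = sin θ / κ = 0.95357/1.2090 = 0.78872
x = ρ cos φ = 1.07625 × cos(329.26°) = 0.92503
y = ρ sin φ = 1.07625 × sin(329.26°) = -0.55012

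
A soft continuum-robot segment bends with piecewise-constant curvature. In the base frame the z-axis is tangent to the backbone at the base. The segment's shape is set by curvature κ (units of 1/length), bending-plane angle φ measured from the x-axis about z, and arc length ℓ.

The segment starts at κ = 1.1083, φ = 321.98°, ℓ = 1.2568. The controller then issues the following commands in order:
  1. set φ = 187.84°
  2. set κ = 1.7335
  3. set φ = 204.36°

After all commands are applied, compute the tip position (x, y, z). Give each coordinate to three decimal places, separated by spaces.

initial: κ=1.1083, φ=321.98°, ℓ=1.2568
cmd 1: set φ=187.84° → (κ,φ,ℓ)=(1.1083,187.84°,1.2568) → tip=(-0.7357,-0.1013,0.8880)
cmd 2: set κ=1.7335 → (κ,φ,ℓ)=(1.7335,187.84°,1.2568) → tip=(-0.8979,-0.1236,0.4735)
cmd 3: set φ=204.36° → (κ,φ,ℓ)=(1.7335,204.36°,1.2568) → tip=(-0.8256,-0.3738,0.4735)

-0.826 -0.374 0.474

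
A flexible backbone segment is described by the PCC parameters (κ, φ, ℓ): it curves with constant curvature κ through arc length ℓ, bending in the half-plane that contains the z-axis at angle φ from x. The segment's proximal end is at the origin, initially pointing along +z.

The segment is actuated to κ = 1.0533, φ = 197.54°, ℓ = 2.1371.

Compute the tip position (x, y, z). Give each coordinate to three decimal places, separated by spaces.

θ = κ·ℓ = 1.0533 × 2.1371 = 2.25101 rad
ρ = (1 − cos θ)/κ = (1 − -0.62896)/1.0533 = 1.54653
z = sin θ / κ = 0.77744/1.0533 = 0.73810
x = ρ cos φ = 1.54653 × cos(197.54°) = -1.47462
y = ρ sin φ = 1.54653 × sin(197.54°) = -0.46608

-1.475 -0.466 0.738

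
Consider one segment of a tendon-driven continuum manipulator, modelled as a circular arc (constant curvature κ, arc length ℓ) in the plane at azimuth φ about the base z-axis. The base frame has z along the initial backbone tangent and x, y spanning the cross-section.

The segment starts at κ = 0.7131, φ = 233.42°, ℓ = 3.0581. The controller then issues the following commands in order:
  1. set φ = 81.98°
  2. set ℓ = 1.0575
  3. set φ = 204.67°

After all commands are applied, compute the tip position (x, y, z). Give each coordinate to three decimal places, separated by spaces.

initial: κ=0.7131, φ=233.42°, ℓ=3.0581
cmd 1: set φ=81.98° → (κ,φ,ℓ)=(0.7131,81.98°,3.0581) → tip=(0.3077,2.1840,1.1495)
cmd 2: set ℓ=1.0575 → (κ,φ,ℓ)=(0.7131,81.98°,1.0575) → tip=(0.0530,0.3765,0.9601)
cmd 3: set φ=204.67° → (κ,φ,ℓ)=(0.7131,204.67°,1.0575) → tip=(-0.3455,-0.1587,0.9601)

-0.345 -0.159 0.960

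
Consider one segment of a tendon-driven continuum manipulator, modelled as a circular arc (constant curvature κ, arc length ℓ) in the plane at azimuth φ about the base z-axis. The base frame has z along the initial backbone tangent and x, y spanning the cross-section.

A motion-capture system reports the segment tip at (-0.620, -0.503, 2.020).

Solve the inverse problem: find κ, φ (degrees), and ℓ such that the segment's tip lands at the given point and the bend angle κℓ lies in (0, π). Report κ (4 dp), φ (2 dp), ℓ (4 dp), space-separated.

ρ = √(x²+y²) = √(-0.620² + -0.503²) = 0.79838
φ = atan2(y, x) mod 360° = atan2(-0.503, -0.620) = 219.0521°
|p|² = ρ² + z² = 0.79838² + 2.020² = 4.71781
κ = 2ρ / |p|² = 2×0.79838 / 4.71781 = 0.33845
θ = 2·atan2(ρ, z) = 2·atan2(0.79838, 2.020) = 0.75279 rad
ℓ = θ/κ = 0.75279/0.33845 = 2.22420

0.3385 219.05 2.2242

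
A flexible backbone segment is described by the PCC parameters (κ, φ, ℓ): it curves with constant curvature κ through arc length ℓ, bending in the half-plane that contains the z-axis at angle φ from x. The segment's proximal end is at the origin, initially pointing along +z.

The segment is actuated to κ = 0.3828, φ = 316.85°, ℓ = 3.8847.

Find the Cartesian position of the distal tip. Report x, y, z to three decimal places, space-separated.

1.746 -1.637 2.603

θ = κ·ℓ = 0.3828 × 3.8847 = 1.48706 rad
ρ = (1 − cos θ)/κ = (1 − 0.08364)/0.3828 = 2.39385
z = sin θ / κ = 0.99650/0.3828 = 2.60318
x = ρ cos φ = 2.39385 × cos(316.85°) = 1.74647
y = ρ sin φ = 2.39385 × sin(316.85°) = -1.63718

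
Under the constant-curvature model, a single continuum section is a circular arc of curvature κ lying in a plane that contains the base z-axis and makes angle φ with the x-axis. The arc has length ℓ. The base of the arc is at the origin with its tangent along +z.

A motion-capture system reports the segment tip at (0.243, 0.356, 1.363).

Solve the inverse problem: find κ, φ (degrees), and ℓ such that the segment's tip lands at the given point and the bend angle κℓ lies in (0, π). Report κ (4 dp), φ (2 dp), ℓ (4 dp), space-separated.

ρ = √(x²+y²) = √(0.243² + 0.356²) = 0.43103
φ = atan2(y, x) mod 360° = atan2(0.356, 0.243) = 55.6832°
|p|² = ρ² + z² = 0.43103² + 1.363² = 2.04355
κ = 2ρ / |p|² = 2×0.43103 / 2.04355 = 0.42184
θ = 2·atan2(ρ, z) = 2·atan2(0.43103, 1.363) = 0.61257 rad
ℓ = θ/κ = 0.61257/0.42184 = 1.45213

0.4218 55.68 1.4521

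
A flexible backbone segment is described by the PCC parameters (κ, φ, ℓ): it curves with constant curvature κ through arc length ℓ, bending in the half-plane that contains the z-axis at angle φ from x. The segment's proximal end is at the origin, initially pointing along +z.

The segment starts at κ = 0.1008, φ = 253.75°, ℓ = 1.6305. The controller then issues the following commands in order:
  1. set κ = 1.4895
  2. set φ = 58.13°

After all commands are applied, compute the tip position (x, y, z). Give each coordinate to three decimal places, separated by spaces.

initial: κ=0.1008, φ=253.75°, ℓ=1.6305
cmd 1: set κ=1.4895 → (κ,φ,ℓ)=(1.4895,253.75°,1.6305) → tip=(-0.3300,-1.1321,0.4391)
cmd 2: set φ=58.13° → (κ,φ,ℓ)=(1.4895,58.13°,1.6305) → tip=(0.6226,1.0014,0.4391)

0.623 1.001 0.439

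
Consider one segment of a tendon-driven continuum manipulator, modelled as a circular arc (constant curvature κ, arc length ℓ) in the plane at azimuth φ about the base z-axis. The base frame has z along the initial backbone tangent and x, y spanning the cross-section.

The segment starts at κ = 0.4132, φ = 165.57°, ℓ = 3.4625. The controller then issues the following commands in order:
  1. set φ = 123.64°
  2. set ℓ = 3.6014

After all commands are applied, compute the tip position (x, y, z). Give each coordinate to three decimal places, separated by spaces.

-1.230 1.848 2.412

initial: κ=0.4132, φ=165.57°, ℓ=3.4625
cmd 1: set φ=123.64° → (κ,φ,ℓ)=(0.4132,123.64°,3.4625) → tip=(-1.1535,1.7335,2.3964)
cmd 2: set ℓ=3.6014 → (κ,φ,ℓ)=(0.4132,123.64°,3.6014) → tip=(-1.2299,1.8484,2.4119)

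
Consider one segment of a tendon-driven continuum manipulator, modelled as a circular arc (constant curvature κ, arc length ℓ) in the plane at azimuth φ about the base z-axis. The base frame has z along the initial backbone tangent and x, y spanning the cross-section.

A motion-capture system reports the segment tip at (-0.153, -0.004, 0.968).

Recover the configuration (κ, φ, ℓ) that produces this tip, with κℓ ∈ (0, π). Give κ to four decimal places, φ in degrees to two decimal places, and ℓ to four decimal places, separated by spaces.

0.3187 181.50 0.9841

ρ = √(x²+y²) = √(-0.153² + -0.004²) = 0.15305
φ = atan2(y, x) mod 360° = atan2(-0.004, -0.153) = 181.4976°
|p|² = ρ² + z² = 0.15305² + 0.968² = 0.96045
κ = 2ρ / |p|² = 2×0.15305 / 0.96045 = 0.31871
θ = 2·atan2(ρ, z) = 2·atan2(0.15305, 0.968) = 0.31363 rad
ℓ = θ/κ = 0.31363/0.31871 = 0.98405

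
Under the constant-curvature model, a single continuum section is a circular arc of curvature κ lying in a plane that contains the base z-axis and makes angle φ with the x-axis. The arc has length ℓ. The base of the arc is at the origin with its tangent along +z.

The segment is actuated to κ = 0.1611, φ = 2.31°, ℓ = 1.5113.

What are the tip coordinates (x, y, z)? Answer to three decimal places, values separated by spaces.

0.183 0.007 1.496

θ = κ·ℓ = 0.1611 × 1.5113 = 0.24347 rad
ρ = (1 − cos θ)/κ = (1 − 0.97051)/0.1611 = 0.18307
z = sin θ / κ = 0.24107/0.1611 = 1.49641
x = ρ cos φ = 0.18307 × cos(2.31°) = 0.18292
y = ρ sin φ = 0.18307 × sin(2.31°) = 0.00738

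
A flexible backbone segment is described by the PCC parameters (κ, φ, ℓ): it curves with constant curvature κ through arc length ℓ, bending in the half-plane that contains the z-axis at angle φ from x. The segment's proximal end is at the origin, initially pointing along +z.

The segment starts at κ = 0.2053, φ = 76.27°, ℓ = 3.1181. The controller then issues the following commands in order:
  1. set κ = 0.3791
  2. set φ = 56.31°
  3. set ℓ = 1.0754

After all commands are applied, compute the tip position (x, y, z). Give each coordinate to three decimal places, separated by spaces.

0.120 0.180 1.046

initial: κ=0.2053, φ=76.27°, ℓ=3.1181
cmd 1: set κ=0.3791 → (κ,φ,ℓ)=(0.3791,76.27°,3.1181) → tip=(0.3888,1.5913,2.4410)
cmd 2: set φ=56.31° → (κ,φ,ℓ)=(0.3791,56.31°,3.1181) → tip=(0.9086,1.3630,2.4410)
cmd 3: set ℓ=1.0754 → (κ,φ,ℓ)=(0.3791,56.31°,1.0754) → tip=(0.1199,0.1799,1.0459)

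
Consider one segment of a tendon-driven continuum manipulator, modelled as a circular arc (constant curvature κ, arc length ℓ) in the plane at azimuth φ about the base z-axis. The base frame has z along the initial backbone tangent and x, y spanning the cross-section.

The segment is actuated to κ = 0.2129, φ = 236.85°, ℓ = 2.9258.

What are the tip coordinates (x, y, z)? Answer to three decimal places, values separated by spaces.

θ = κ·ℓ = 0.2129 × 2.9258 = 0.62290 rad
ρ = (1 − cos θ)/κ = (1 − 0.81219)/0.2129 = 0.88216
z = sin θ / κ = 0.58340/0.2129 = 2.74023
x = ρ cos φ = 0.88216 × cos(236.85°) = -0.48239
y = ρ sin φ = 0.88216 × sin(236.85°) = -0.73858

-0.482 -0.739 2.740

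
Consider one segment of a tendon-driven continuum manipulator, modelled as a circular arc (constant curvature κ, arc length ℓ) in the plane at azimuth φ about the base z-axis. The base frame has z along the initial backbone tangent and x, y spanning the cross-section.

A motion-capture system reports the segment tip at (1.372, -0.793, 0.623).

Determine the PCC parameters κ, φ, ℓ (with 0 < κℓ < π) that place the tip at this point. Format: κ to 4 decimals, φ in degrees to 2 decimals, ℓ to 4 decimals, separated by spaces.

ρ = √(x²+y²) = √(1.372² + -0.793²) = 1.58469
φ = atan2(y, x) mod 360° = atan2(-0.793, 1.372) = 329.9726°
|p|² = ρ² + z² = 1.58469² + 0.623² = 2.89936
κ = 2ρ / |p|² = 2×1.58469 / 2.89936 = 1.09313
θ = 2·atan2(ρ, z) = 2·atan2(1.58469, 0.623) = 2.39244 rad
ℓ = θ/κ = 2.39244/1.09313 = 2.18862

1.0931 329.97 2.1886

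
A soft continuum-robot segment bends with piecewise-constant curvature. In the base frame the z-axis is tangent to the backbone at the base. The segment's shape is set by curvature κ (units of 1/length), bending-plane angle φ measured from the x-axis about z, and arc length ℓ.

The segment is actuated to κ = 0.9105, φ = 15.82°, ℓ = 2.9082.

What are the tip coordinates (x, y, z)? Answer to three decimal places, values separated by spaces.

1.987 0.563 0.520

θ = κ·ℓ = 0.9105 × 2.9082 = 2.64792 rad
ρ = (1 − cos θ)/κ = (1 − -0.88060)/0.9105 = 2.06545
z = sin θ / κ = 0.47387/0.9105 = 0.52045
x = ρ cos φ = 2.06545 × cos(15.82°) = 1.98722
y = ρ sin φ = 2.06545 × sin(15.82°) = 0.56308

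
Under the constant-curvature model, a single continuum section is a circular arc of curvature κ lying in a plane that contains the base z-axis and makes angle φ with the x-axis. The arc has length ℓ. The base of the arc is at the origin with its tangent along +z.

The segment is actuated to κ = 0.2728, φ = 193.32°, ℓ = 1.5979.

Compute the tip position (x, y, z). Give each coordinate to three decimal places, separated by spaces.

-0.334 -0.079 1.548

θ = κ·ℓ = 0.2728 × 1.5979 = 0.43591 rad
ρ = (1 − cos θ)/κ = (1 − 0.90649)/0.2728 = 0.34279
z = sin θ / κ = 0.42223/0.2728 = 1.54777
x = ρ cos φ = 0.34279 × cos(193.32°) = -0.33357
y = ρ sin φ = 0.34279 × sin(193.32°) = -0.07897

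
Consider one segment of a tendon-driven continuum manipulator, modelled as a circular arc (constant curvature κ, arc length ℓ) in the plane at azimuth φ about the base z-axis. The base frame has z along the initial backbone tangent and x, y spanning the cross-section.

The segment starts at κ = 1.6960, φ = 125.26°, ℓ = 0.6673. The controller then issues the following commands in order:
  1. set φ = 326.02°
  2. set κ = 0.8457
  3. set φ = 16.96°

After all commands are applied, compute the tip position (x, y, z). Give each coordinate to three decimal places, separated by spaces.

0.175 0.053 0.632

initial: κ=1.6960, φ=125.26°, ℓ=0.6673
cmd 1: set φ=326.02° → (κ,φ,ℓ)=(1.6960,326.02°,0.6673) → tip=(0.2811,-0.1895,0.5337)
cmd 2: set κ=0.8457 → (κ,φ,ℓ)=(0.8457,326.02°,0.6673) → tip=(0.1520,-0.1025,0.6324)
cmd 3: set φ=16.96° → (κ,φ,ℓ)=(0.8457,16.96°,0.6673) → tip=(0.1754,0.0535,0.6324)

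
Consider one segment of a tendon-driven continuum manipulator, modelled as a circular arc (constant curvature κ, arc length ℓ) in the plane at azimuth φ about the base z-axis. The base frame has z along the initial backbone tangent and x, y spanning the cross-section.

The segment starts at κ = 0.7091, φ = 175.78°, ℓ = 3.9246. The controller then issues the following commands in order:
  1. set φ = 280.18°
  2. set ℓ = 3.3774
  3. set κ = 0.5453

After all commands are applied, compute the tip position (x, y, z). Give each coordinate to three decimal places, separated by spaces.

0.411 -2.288 1.767

initial: κ=0.7091, φ=175.78°, ℓ=3.9246
cmd 1: set φ=280.18° → (κ,φ,ℓ)=(0.7091,280.18°,3.9246) → tip=(0.4826,-2.6878,0.4950)
cmd 2: set ℓ=3.3774 → (κ,φ,ℓ)=(0.7091,280.18°,3.3774) → tip=(0.4322,-2.4068,0.9578)
cmd 3: set κ=0.5453 → (κ,φ,ℓ)=(0.5453,280.18°,3.3774) → tip=(0.4109,-2.2880,1.7670)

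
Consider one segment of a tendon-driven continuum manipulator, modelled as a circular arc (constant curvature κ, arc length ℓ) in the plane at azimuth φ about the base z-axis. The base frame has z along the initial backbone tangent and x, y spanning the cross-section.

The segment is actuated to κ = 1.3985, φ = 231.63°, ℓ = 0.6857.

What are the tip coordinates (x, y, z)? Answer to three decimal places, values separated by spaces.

-0.189 -0.239 0.585

θ = κ·ℓ = 1.3985 × 0.6857 = 0.95895 rad
ρ = (1 − cos θ)/κ = (1 − 0.57438)/1.3985 = 0.30434
z = sin θ / κ = 0.81859/1.3985 = 0.58533
x = ρ cos φ = 0.30434 × cos(231.63°) = -0.18892
y = ρ sin φ = 0.30434 × sin(231.63°) = -0.23861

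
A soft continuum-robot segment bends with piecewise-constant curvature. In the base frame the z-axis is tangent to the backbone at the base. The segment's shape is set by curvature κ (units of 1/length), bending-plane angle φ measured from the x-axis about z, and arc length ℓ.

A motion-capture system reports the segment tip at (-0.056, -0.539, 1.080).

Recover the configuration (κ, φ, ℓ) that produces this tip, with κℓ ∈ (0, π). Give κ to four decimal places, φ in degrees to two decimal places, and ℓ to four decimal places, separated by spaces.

0.7423 264.07 1.2530

ρ = √(x²+y²) = √(-0.056² + -0.539²) = 0.54190
φ = atan2(y, x) mod 360° = atan2(-0.539, -0.056) = 264.0685°
|p|² = ρ² + z² = 0.54190² + 1.080² = 1.46006
κ = 2ρ / |p|² = 2×0.54190 / 1.46006 = 0.74230
θ = 2·atan2(ρ, z) = 2·atan2(0.54190, 1.080) = 0.93011 rad
ℓ = θ/κ = 0.93011/0.74230 = 1.25301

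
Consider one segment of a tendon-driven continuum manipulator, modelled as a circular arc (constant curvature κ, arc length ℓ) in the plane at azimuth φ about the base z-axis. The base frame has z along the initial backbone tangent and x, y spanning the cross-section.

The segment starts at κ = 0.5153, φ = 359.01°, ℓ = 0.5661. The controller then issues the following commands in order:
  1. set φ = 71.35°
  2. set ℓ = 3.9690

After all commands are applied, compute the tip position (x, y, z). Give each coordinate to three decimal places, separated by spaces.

0.904 2.679 1.726

initial: κ=0.5153, φ=359.01°, ℓ=0.5661
cmd 1: set φ=71.35° → (κ,φ,ℓ)=(0.5153,71.35°,0.5661) → tip=(0.0262,0.0777,0.5581)
cmd 2: set ℓ=3.9690 → (κ,φ,ℓ)=(0.5153,71.35°,3.9690) → tip=(0.9041,2.6787,1.7263)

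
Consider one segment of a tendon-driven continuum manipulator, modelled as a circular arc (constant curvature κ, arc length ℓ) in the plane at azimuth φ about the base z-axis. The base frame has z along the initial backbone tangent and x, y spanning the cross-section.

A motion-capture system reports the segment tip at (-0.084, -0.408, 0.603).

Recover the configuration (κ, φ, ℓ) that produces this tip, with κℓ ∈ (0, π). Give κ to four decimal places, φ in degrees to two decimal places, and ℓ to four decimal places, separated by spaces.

ρ = √(x²+y²) = √(-0.084² + -0.408²) = 0.41656
φ = atan2(y, x) mod 360° = atan2(-0.408, -0.084) = 258.3664°
|p|² = ρ² + z² = 0.41656² + 0.603² = 0.53713
κ = 2ρ / |p|² = 2×0.41656 / 0.53713 = 1.55105
θ = 2·atan2(ρ, z) = 2·atan2(0.41656, 0.603) = 1.20906 rad
ℓ = θ/κ = 1.20906/1.55105 = 0.77951

1.5511 258.37 0.7795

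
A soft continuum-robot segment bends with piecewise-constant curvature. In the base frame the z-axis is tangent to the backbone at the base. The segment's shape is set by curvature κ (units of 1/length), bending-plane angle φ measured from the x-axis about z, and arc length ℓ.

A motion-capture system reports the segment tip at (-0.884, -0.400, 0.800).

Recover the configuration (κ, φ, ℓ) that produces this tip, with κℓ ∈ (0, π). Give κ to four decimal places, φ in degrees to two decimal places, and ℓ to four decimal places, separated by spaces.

1.2271 204.35 1.4364

ρ = √(x²+y²) = √(-0.884² + -0.400²) = 0.97029
φ = atan2(y, x) mod 360° = atan2(-0.400, -0.884) = 204.3462°
|p|² = ρ² + z² = 0.97029² + 0.800² = 1.58146
κ = 2ρ / |p|² = 2×0.97029 / 1.58146 = 1.22708
θ = 2·atan2(ρ, z) = 2·atan2(0.97029, 0.800) = 1.76259 rad
ℓ = θ/κ = 1.76259/1.22708 = 1.43641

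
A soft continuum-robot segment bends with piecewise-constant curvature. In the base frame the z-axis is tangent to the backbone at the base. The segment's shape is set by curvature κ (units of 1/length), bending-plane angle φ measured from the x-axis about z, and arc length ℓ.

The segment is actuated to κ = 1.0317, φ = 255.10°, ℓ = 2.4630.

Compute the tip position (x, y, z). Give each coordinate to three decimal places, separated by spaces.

θ = κ·ℓ = 1.0317 × 2.4630 = 2.54108 rad
ρ = (1 − cos θ)/κ = (1 − -0.82504)/1.0317 = 1.76897
z = sin θ / κ = 0.56507/1.0317 = 0.54771
x = ρ cos φ = 1.76897 × cos(255.10°) = -0.45486
y = ρ sin φ = 1.76897 × sin(255.10°) = -1.70949

-0.455 -1.709 0.548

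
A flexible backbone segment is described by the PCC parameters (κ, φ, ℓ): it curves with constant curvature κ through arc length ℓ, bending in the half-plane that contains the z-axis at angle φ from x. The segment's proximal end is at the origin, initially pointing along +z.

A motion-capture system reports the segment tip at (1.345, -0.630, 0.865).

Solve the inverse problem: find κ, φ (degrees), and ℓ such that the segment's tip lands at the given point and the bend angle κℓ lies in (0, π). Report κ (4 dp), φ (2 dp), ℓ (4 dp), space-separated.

ρ = √(x²+y²) = √(1.345² + -0.630²) = 1.48524
φ = atan2(y, x) mod 360° = atan2(-0.630, 1.345) = 334.9015°
|p|² = ρ² + z² = 1.48524² + 0.865² = 2.95415
κ = 2ρ / |p|² = 2×1.48524 / 2.95415 = 1.00552
θ = 2·atan2(ρ, z) = 2·atan2(1.48524, 0.865) = 2.08684 rad
ℓ = θ/κ = 2.08684/1.00552 = 2.07537

1.0055 334.90 2.0754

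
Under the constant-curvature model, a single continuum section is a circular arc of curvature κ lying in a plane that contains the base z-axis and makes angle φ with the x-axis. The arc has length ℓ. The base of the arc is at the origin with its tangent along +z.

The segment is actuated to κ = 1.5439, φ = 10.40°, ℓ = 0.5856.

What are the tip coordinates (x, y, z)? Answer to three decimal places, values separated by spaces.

0.243 0.045 0.509

θ = κ·ℓ = 1.5439 × 0.5856 = 0.90411 rad
ρ = (1 − cos θ)/κ = (1 − 0.61839)/1.5439 = 0.24717
z = sin θ / κ = 0.78587/1.5439 = 0.50902
x = ρ cos φ = 0.24717 × cos(10.40°) = 0.24311
y = ρ sin φ = 0.24717 × sin(10.40°) = 0.04462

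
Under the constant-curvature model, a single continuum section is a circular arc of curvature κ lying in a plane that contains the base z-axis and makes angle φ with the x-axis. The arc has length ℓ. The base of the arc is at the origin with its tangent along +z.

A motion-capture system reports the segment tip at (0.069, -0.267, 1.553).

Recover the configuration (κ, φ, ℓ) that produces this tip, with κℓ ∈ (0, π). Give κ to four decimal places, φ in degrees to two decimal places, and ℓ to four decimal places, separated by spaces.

0.2217 284.49 1.5854

ρ = √(x²+y²) = √(0.069² + -0.267²) = 0.27577
φ = atan2(y, x) mod 360° = atan2(-0.267, 0.069) = 284.4898°
|p|² = ρ² + z² = 0.27577² + 1.553² = 2.48786
κ = 2ρ / |p|² = 2×0.27577 / 2.48786 = 0.22169
θ = 2·atan2(ρ, z) = 2·atan2(0.27577, 1.553) = 0.35148 rad
ℓ = θ/κ = 0.35148/0.22169 = 1.58544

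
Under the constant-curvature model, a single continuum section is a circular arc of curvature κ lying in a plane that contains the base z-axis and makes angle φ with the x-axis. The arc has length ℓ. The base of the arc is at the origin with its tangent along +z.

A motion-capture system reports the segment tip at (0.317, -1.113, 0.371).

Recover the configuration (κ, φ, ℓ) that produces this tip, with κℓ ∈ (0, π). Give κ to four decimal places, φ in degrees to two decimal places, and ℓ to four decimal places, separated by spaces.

1.5672 285.90 1.6087

ρ = √(x²+y²) = √(0.317² + -1.113²) = 1.15726
φ = atan2(y, x) mod 360° = atan2(-1.113, 0.317) = 285.8978°
|p|² = ρ² + z² = 1.15726² + 0.371² = 1.47690
κ = 2ρ / |p|² = 2×1.15726 / 1.47690 = 1.56715
θ = 2·atan2(ρ, z) = 2·atan2(1.15726, 0.371) = 2.52113 rad
ℓ = θ/κ = 2.52113/1.56715 = 1.60873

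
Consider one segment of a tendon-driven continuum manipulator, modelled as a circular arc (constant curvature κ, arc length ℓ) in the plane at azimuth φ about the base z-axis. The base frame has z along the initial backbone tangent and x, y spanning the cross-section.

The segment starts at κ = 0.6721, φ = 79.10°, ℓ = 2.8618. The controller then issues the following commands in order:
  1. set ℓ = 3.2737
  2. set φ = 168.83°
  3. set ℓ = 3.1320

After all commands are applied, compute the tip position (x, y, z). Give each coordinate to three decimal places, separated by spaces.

-2.203 0.435 1.281

initial: κ=0.6721, φ=79.10°, ℓ=2.8618
cmd 1: set ℓ=3.2737 → (κ,φ,ℓ)=(0.6721,79.10°,3.2737) → tip=(0.4470,2.3211,1.2027)
cmd 2: set φ=168.83° → (κ,φ,ℓ)=(0.6721,168.83°,3.2737) → tip=(-2.3190,0.4579,1.2027)
cmd 3: set ℓ=3.1320 → (κ,φ,ℓ)=(0.6721,168.83°,3.1320) → tip=(-2.2029,0.4350,1.2806)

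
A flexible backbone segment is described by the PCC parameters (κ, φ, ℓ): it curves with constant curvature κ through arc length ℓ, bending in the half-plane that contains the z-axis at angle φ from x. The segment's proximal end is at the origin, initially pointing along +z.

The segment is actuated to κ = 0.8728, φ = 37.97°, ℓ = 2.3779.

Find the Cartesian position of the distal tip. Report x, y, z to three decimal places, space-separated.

1.340 1.046 1.003

θ = κ·ℓ = 0.8728 × 2.3779 = 2.07543 rad
ρ = (1 − cos θ)/κ = (1 − -0.48349)/0.8728 = 1.69969
z = sin θ / κ = 0.87535/0.8728 = 1.00292
x = ρ cos φ = 1.69969 × cos(37.97°) = 1.33992
y = ρ sin φ = 1.69969 × sin(37.97°) = 1.04573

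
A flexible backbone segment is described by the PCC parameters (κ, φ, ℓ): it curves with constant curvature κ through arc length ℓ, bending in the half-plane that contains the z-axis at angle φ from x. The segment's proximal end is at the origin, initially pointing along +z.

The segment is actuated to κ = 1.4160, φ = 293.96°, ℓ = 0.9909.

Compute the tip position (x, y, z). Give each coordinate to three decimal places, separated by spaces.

0.239 -0.538 0.696

θ = κ·ℓ = 1.4160 × 0.9909 = 1.40311 rad
ρ = (1 − cos θ)/κ = (1 − 0.16690)/1.4160 = 0.58835
z = sin θ / κ = 0.98597/1.4160 = 0.69631
x = ρ cos φ = 0.58835 × cos(293.96°) = 0.23893
y = ρ sin φ = 0.58835 × sin(293.96°) = -0.53765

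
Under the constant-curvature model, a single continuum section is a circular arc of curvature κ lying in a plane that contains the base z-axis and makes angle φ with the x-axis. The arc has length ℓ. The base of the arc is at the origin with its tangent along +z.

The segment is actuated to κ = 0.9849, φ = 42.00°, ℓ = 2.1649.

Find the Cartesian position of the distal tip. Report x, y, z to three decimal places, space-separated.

θ = κ·ℓ = 0.9849 × 2.1649 = 2.13221 rad
ρ = (1 − cos θ)/κ = (1 − -0.53238)/0.9849 = 1.55588
z = sin θ / κ = 0.84650/0.9849 = 0.85948
x = ρ cos φ = 1.55588 × cos(42.00°) = 1.15624
y = ρ sin φ = 1.55588 × sin(42.00°) = 1.04109

1.156 1.041 0.859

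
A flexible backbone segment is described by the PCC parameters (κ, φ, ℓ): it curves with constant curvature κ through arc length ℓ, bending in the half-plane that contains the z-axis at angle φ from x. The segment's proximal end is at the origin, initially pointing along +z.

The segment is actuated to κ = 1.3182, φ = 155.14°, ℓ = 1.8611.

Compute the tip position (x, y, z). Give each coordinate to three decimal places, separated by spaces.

-1.220 0.565 0.482

θ = κ·ℓ = 1.3182 × 1.8611 = 2.45330 rad
ρ = (1 − cos θ)/κ = (1 − -0.77233)/1.3182 = 1.34451
z = sin θ / κ = 0.63522/1.3182 = 0.48188
x = ρ cos φ = 1.34451 × cos(155.14°) = -1.21992
y = ρ sin φ = 1.34451 × sin(155.14°) = 0.56524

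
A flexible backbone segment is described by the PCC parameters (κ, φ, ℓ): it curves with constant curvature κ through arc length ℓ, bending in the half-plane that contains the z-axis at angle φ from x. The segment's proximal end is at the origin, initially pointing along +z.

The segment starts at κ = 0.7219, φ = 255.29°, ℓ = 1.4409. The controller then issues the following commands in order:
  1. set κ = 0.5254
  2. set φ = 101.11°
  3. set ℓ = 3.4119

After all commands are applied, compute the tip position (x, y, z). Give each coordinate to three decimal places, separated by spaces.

-0.447 2.279 1.857

initial: κ=0.7219, φ=255.29°, ℓ=1.4409
cmd 1: set κ=0.5254 → (κ,φ,ℓ)=(0.5254,255.29°,1.4409) → tip=(-0.1320,-0.5028,1.3072)
cmd 2: set φ=101.11° → (κ,φ,ℓ)=(0.5254,101.11°,1.4409) → tip=(-0.1002,0.5101,1.3072)
cmd 3: set ℓ=3.4119 → (κ,φ,ℓ)=(0.5254,101.11°,3.4119) → tip=(-0.4474,2.2785,1.8567)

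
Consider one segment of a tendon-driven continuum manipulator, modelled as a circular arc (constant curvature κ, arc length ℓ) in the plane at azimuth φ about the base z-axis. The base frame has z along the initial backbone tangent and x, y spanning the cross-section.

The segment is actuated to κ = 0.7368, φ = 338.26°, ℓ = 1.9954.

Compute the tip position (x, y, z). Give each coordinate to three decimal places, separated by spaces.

1.134 -0.452 1.350

θ = κ·ℓ = 0.7368 × 1.9954 = 1.47021 rad
ρ = (1 − cos θ)/κ = (1 − 0.10042)/0.7368 = 1.22093
z = sin θ / κ = 0.99495/0.7368 = 1.35036
x = ρ cos φ = 1.22093 × cos(338.26°) = 1.13409
y = ρ sin φ = 1.22093 × sin(338.26°) = -0.45223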